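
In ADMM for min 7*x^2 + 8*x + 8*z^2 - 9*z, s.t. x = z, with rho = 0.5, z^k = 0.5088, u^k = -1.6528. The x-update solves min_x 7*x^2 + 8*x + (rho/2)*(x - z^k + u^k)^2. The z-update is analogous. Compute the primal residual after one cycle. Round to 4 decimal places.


ADMM iteration with rho = 0.5, z^k = 0.5088, u^k = -1.6528
Step 1: x-update.
Minimize 7*x^2 + 8*x + (0.5/2)*(x - 0.5088 - 1.6528)^2
FOC: (2*7 + 0.5)*x = -8 + 0.5*(0.5088 + 1.6528)
x^{k+1} = -0.4772
Step 2: z-update.
Minimize 8*z^2 - 9*z + (0.5/2)*(-0.4772 - z - 1.6528)^2
FOC: (2*8 + 0.5)*z = 9 + 0.5*(-0.4772 - 1.6528)
z^{k+1} = 0.4809
Step 3: u-update.
u^{k+1} = -1.6528 - 0.4772 - 0.4809 = -2.6109
Step 4: Primal residual = |-0.4772 - 0.4809| = 0.9581


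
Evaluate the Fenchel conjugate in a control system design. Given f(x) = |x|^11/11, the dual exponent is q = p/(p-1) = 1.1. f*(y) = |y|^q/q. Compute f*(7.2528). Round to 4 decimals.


The conjugate exponent q satisfies 1/p + 1/q = 1.
p = 11, so q = 11/(11 - 1) = 1.1
|y|^q = 7.2528^1.1 = 8.8421
f*(7.2528) = 8.8421 / 1.1 = 8.0383


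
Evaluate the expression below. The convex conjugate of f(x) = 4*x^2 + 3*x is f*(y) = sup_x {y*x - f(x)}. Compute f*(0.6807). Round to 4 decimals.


f*(y) = sup_x {y*x - a*x^2 - b*x} = sup_x {(y-b)*x - a*x^2}
FOC: (y - b) - 2a*x = 0 => x* = (y - b)/(2a)
x* = (0.6807 - 3)/(2*4) = -0.2899
f*(0.6807) = (y-b)^2/(4a) = (0.6807 - 3)^2/(4*4)
= 5.3792/16 = 0.3362


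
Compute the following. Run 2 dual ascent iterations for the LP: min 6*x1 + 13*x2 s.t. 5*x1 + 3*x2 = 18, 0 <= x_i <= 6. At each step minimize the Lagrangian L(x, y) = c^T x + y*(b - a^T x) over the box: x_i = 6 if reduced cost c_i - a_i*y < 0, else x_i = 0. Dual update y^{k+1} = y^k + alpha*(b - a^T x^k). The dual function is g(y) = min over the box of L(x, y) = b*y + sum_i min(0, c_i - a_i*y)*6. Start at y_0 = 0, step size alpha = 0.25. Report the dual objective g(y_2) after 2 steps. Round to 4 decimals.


Dual ascent for LP: min 6*x1 + 13*x2, 5*x1 + 3*x2 = 18, 0 <= x_i <= 6
Step 1: y^k = 0.0, reduced costs: (6.0, 13.0)
  x^k = (0.0, 0.0), subgradient = b - a^T x = 18.0
  y^{k+1} = 0.0 + 0.25*18.0 = 4.5
Step 2: y^k = 4.5, reduced costs: (-16.5, -0.5)
  x^k = (6.0, 6.0), subgradient = b - a^T x = -30.0
  y^{k+1} = 4.5 + 0.25*-30.0 = -3.0
Dual objective at y_2 = -3.0: reduced costs (21.0, 22.0), box minimizer x = (0.0, 0.0)
g(y_2) = b*y + (c1 - a1*y)*x1 + (c2 - a2*y)*x2 = 18*(-3.0) + 21.0*0.0 + 22.0*0.0 = -54.0 + 0.0 + 0.0 = -54.0


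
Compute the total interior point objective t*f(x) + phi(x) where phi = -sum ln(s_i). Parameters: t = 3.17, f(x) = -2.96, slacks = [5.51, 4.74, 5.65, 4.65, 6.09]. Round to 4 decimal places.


Step 1: Compute log-barrier.
ln values: [1.7066, 1.556, 1.7317, 1.5369, 1.8066]
phi = -(1.7066 + 1.556 + 1.7317 + 1.5369 + 1.8066) = -8.3378
Step 2: Compute augmented objective.
t*f(x) = 3.17*-2.96 = -9.3832
Total = -9.3832 - 8.3378 = -17.721


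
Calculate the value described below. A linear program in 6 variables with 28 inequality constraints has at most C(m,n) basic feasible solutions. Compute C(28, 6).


Each vertex corresponds to some choice of n active constraints out of m, so the number of vertices is at most C(m, n) = m! / (n!(m-n)!).
m = 28, n = 6
Numerator: 28 * 27 * 26 * 25 * 24 * 23
Denominator: 6! = 720
C(28, 6) = 376740


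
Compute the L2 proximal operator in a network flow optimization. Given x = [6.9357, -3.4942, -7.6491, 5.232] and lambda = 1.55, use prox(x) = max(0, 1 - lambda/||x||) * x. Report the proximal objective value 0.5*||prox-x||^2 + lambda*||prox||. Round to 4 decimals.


Step 1: Compute ||x||.
||x|| = 12.0912
Step 2: Compute scaling factor.
scale = max(0, 1 - 1.55/12.0912) = 0.8718
Step 3: prox(x) = [6.0466, -3.0463, -6.6685, 4.5613]
||prox(x)|| = 10.5412
Step 4: Proximal objective.
0.5*||prox-x||^2 = 1.2013
lambda*||prox|| = 16.3389
Total = 17.54


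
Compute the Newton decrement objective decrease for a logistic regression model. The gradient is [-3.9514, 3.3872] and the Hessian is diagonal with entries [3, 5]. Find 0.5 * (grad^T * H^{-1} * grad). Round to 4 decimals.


Step 1: H is diagonal, so H^(-1) * g = [-1.3171, 0.6774].
Step 2: g^T H^(-1) g = sum_i g_i^2 / H_ii
  = (-3.9514)^2/3 + (3.3872)^2/5
  = 5.2045 + 2.2946 = 7.4991
Step 3: Objective decrease = 0.5 * g^T H^(-1) g = 3.7496


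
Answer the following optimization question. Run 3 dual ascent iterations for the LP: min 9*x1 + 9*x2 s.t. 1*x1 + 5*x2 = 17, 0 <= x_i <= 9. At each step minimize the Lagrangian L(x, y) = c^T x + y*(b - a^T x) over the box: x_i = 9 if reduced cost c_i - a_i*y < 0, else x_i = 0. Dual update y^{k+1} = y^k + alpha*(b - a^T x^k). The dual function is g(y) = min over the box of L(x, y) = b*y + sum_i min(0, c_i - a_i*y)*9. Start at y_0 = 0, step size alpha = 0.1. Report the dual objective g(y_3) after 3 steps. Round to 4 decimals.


Dual ascent for LP: min 9*x1 + 9*x2, 1*x1 + 5*x2 = 17, 0 <= x_i <= 9
Step 1: y^k = 0.0, reduced costs: (9.0, 9.0)
  x^k = (0.0, 0.0), subgradient = b - a^T x = 17.0
  y^{k+1} = 0.0 + 0.1*17.0 = 1.7
Step 2: y^k = 1.7, reduced costs: (7.3, 0.5)
  x^k = (0.0, 0.0), subgradient = b - a^T x = 17.0
  y^{k+1} = 1.7 + 0.1*17.0 = 3.4
Step 3: y^k = 3.4, reduced costs: (5.6, -8.0)
  x^k = (0.0, 9.0), subgradient = b - a^T x = -28.0
  y^{k+1} = 3.4 + 0.1*-28.0 = 0.6
Dual objective at y_3 = 0.6: reduced costs (8.4, 6.0), box minimizer x = (0.0, 0.0)
g(y_3) = b*y + (c1 - a1*y)*x1 + (c2 - a2*y)*x2 = 17*0.6 + 8.4*0.0 + 6.0*0.0 = 10.2 + 0.0 + 0.0 = 10.2


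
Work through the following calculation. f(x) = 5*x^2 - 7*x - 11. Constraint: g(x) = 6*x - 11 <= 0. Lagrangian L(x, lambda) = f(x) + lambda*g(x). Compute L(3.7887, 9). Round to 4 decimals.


Step 1: Evaluate f(x).
f(3.7887) = 5*3.7887^2 - 7*3.7887 - 11 = 34.2503
Step 2: Evaluate g(x).
g(3.7887) = 6*3.7887 - 11 = 11.7322
Step 3: Compute Lagrangian.
L = 34.2503 + 9*11.7322 = 139.8401


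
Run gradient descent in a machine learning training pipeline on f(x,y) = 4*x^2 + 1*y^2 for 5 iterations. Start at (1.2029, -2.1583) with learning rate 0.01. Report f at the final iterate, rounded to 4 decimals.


Gradient descent on f(x,y) = 4*x^2 + 1*y^2.
Starting point: (1.2029, -2.1583), alpha = 0.01
Step 1: grad_x = 2*4*1.2029 = 9.6232, grad_y = 2*1*-2.1583 = -4.3166
  x_1 = 1.2029 - 0.01*9.6232 = 1.1067
  y_1 = -2.1583 - 0.01*-4.3166 = -2.1151
Step 2: grad_x = 2*4*1.1067 = 8.8533, grad_y = 2*1*-2.1151 = -4.2303
  x_2 = 1.1067 - 0.01*8.8533 = 1.0181
  y_2 = -2.1151 - 0.01*-4.2303 = -2.0728
Step 3: grad_x = 2*4*1.0181 = 8.1451, grad_y = 2*1*-2.0728 = -4.1457
  x_3 = 1.0181 - 0.01*8.1451 = 0.9367
  y_3 = -2.0728 - 0.01*-4.1457 = -2.0314
Step 4: grad_x = 2*4*0.9367 = 7.4935, grad_y = 2*1*-2.0314 = -4.0627
  x_4 = 0.9367 - 0.01*7.4935 = 0.8617
  y_4 = -2.0314 - 0.01*-4.0627 = -1.9907
Step 5: grad_x = 2*4*0.8617 = 6.894, grad_y = 2*1*-1.9907 = -3.9815
  x_5 = 0.8617 - 0.01*6.894 = 0.7928
  y_5 = -1.9907 - 0.01*-3.9815 = -1.9509
f(0.7928, -1.9509) = 4*0.7928^2 + 1*(-1.9509)^2 = 6.3203


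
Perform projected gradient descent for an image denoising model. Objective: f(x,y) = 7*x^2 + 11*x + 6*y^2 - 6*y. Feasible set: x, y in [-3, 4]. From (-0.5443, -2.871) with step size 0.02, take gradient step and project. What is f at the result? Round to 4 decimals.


Step 1: Compute gradient at (-0.5443, -2.871).
grad_x = 2*7*-0.5443 + 11 = 3.3798
grad_y = 2*6*-2.871 - 6 = -40.452
Step 2: Gradient step.
x_raw = -0.5443 - 0.02*3.3798 = -0.6119
y_raw = -2.871 - 0.02*-40.452 = -2.062
Step 3: Project onto [-3, 4].
x_proj = clip(-0.6119) = -0.6119
y_proj = clip(-2.062) = -2.062
Step 4: Evaluate f.
f(-0.6119, -2.062) = 33.7719


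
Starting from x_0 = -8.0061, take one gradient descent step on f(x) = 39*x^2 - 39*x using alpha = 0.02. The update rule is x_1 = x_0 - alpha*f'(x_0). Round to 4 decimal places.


We compute the gradient at x_0 and apply the update.
f'(x) = 78*x - 39
f'(-8.0061) = 78*-8.0061 - 39 = -663.4758
x_1 = -8.0061 - 0.02*-663.4758 = 5.2634


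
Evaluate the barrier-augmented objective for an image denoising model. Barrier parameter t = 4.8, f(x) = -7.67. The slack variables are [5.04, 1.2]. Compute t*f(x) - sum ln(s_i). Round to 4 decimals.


Step 1: Compute log-barrier.
ln values: [1.6174, 0.1823]
phi = -(1.6174 + 0.1823) = -1.7997
Step 2: Compute augmented objective.
t*f(x) = 4.8*-7.67 = -36.816
Total = -36.816 - 1.7997 = -38.6157


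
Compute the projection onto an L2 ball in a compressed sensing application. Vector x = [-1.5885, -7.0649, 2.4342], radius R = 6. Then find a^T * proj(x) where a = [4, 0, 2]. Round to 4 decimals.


Step 1: Compute ||x|| (intermediates to 6 decimals).
||x|| = sqrt((-1.5885)^2 + (-7.0649)^2 + 2.4342^2) = 7.639468
Step 2: Project.
Since ||x|| > R, scale = R/||x|| = 6/7.639468 = 0.785395, proj(x) = scale * x
proj(x) = [-1.2476, -5.548737, 1.911809]
Step 3: Dot product.
a^T * proj(x) = 4*(-1.2476) + 0*(-5.548737) + 2*1.911809 = -1.1668


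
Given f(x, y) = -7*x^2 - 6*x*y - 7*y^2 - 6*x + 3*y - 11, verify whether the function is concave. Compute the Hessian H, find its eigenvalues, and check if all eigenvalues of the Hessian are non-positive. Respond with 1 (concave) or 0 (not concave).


The Hessian of f(x,y) = -7*x^2 - 6*x*y - 7*y^2 - 6*x + 3*y - 11 is:
H = [[-14, -6], [-6, -14]]
Trace = -14 - 14 = -28
Determinant = -14*-14 - (-6)^2 = 160
Discriminant = (-28)^2 - 4*160 = 144.0
Eigenvalues: lambda_1 = -20.0, lambda_2 = -8.0
The function is concave.

1


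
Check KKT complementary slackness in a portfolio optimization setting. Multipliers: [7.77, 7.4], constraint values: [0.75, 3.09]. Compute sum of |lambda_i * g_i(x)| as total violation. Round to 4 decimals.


KKT complementary slackness check:
lambda_1 * g_1 = 7.77 * 0.75 = 5.8275
lambda_2 * g_2 = 7.4 * 3.09 = 22.866
Total violation = 5.8275 + 22.866 = 28.6935


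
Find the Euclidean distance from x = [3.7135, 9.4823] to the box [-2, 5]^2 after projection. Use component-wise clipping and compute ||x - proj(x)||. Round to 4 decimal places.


Project each component onto [-2, 5].
clip(3.7135) = 3.7135, clip(9.4823) = 5.0
Projection = [3.7135, 5.0]
Squared diffs: [0.0, 20.091]
Distance = sqrt(20.091) = 4.4823


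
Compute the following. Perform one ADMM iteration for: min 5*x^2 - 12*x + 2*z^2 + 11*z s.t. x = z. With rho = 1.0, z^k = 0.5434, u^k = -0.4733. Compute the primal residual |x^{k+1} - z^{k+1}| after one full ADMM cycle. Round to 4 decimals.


ADMM iteration with rho = 1.0, z^k = 0.5434, u^k = -0.4733
Step 1: x-update.
Minimize 5*x^2 - 12*x + (1.0/2)*(x - 0.5434 - 0.4733)^2
FOC: (2*5 + 1.0)*x = 12 + 1.0*(0.5434 + 0.4733)
x^{k+1} = 1.1833
Step 2: z-update.
Minimize 2*z^2 + 11*z + (1.0/2)*(1.1833 - z - 0.4733)^2
FOC: (2*2 + 1.0)*z = -11 + 1.0*(1.1833 - 0.4733)
z^{k+1} = -2.058
Step 3: u-update.
u^{k+1} = -0.4733 + 1.1833 + 2.058 = 2.768
Step 4: Primal residual = |1.1833 + 2.058| = 3.2413


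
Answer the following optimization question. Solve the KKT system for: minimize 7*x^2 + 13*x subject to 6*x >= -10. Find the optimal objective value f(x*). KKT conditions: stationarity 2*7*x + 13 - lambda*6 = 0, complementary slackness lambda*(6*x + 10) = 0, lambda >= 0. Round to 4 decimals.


Step 1: Try lambda = 0 (constraint inactive).
Stationarity: 2*7*x + 13 = 0
x* = -13/(2*7) = -13/14 = -0.9286 (rounded; the exact value -13/14 is used below)
Check constraint: 6*-0.9286 = -5.5716 >= -10 -- satisfied.
Step 2: Compute optimal value.
f(x*) = 7*(-13/14)^2 + 13*(-13/14) = -6.0357


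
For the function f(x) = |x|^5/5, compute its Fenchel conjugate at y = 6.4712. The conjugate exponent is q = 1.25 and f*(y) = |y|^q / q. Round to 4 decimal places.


The conjugate exponent q satisfies 1/p + 1/q = 1.
p = 5, so q = 5/(5 - 1) = 1.25
|y|^q = 6.4712^1.25 = 10.3212
f*(6.4712) = 10.3212 / 1.25 = 8.257


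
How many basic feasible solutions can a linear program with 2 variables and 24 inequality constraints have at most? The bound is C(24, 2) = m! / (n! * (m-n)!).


Each vertex corresponds to some choice of n active constraints out of m, so the number of vertices is at most C(m, n) = m! / (n!(m-n)!).
m = 24, n = 2
Numerator: 24 * 23
Denominator: 2! = 2
C(24, 2) = 276


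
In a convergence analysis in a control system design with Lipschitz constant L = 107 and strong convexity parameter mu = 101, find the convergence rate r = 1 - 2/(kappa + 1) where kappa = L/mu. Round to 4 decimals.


Step 1: Compute the condition number.
kappa = L/mu = 107/101 = 1.0594
Step 2: Compute the convergence rate.
r = 1 - 2/(kappa + 1) = 1 - 2*mu/(L + mu) = (L - mu)/(L + mu) = 6/208 = 0.0288


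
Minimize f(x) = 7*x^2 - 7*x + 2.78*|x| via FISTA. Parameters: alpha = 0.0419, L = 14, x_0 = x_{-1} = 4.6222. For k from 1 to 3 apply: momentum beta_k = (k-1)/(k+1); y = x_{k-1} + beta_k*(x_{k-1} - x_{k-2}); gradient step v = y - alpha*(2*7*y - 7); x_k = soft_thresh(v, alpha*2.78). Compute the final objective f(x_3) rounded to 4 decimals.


FISTA on f(x) = 7*x^2 - 7*x + 2.78*|x|
L = 14, alpha = 0.0419
Iteration 1: beta = 0.0, y = 4.6222 + 0.0*(4.6222 - 4.6222) = 4.6222
  grad(y) = 57.7108, v = y - alpha*grad = 2.2041
  prox(v) = soft_thresh(2.2041, 0.1165) = 2.0876
Iteration 2: beta = 0.3333, y = 2.0876 + 0.3333*(2.0876 - 4.6222) = 1.2428
  grad(y) = 10.3989, v = y - alpha*grad = 0.8071
  prox(v) = soft_thresh(0.8071, 0.1165) = 0.6906
Iteration 3: beta = 0.5, y = 0.6906 + 0.5*(0.6906 - 2.0876) = -0.0079
  grad(y) = -7.1112, v = y - alpha*grad = 0.29
  prox(v) = soft_thresh(0.29, 0.1165) = 0.1735
f(x_3) = 7*0.1735^2 - 7*0.1735 + 2.78*|0.1735| = -0.5215


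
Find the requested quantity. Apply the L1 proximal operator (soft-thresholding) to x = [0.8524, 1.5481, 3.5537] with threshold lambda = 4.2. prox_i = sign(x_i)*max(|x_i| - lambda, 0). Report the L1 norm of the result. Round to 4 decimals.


Soft-thresholding with lambda = 4.2:
prox(0.8524) = sign(0.8524)*max(|0.8524| - 4.2, 0) = 0.0
prox(1.5481) = sign(1.5481)*max(|1.5481| - 4.2, 0) = 0.0
prox(3.5537) = sign(3.5537)*max(|3.5537| - 4.2, 0) = 0.0
prox(x) = [0.0, 0.0, 0.0]
||prox(x)||_1 = 0.0 + 0.0 + 0.0 = 0.0


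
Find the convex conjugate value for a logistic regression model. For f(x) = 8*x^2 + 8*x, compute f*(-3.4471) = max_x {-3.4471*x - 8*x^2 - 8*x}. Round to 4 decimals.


f*(y) = sup_x {y*x - a*x^2 - b*x} = sup_x {(y-b)*x - a*x^2}
FOC: (y - b) - 2a*x = 0 => x* = (y - b)/(2a)
x* = (-3.4471 - 8)/(2*8) = -0.7154
f*(-3.4471) = (y-b)^2/(4a) = (-3.4471 - 8)^2/(4*8)
= 131.0361/32 = 4.0949


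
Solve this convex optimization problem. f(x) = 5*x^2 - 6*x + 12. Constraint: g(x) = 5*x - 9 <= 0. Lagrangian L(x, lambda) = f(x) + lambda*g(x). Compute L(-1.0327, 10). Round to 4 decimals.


Step 1: Evaluate f(x).
f(-1.0327) = 5*(-1.0327)^2 - 6*(-1.0327) + 12 = 23.5285
Step 2: Evaluate g(x).
g(-1.0327) = 5*-1.0327 - 9 = -14.1635
Step 3: Compute Lagrangian.
L = 23.5285 + 10*-14.1635 = -118.1065


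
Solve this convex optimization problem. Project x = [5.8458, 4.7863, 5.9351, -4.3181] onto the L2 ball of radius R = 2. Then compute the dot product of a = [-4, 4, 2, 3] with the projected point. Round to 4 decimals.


Step 1: Compute ||x|| (intermediates to 6 decimals).
||x|| = sqrt(5.8458^2 + 4.7863^2 + 5.9351^2 + (-4.3181)^2) = 10.533444
Step 2: Project.
Since ||x|| > R, scale = R/||x|| = 2/10.533444 = 0.189871, proj(x) = scale * x
proj(x) = [1.109948, 0.90878, 1.126903, -0.819882]
Step 3: Dot product.
a^T * proj(x) = -4*1.109948 + 4*0.90878 + 2*1.126903 + 3*(-0.819882) = -1.0105


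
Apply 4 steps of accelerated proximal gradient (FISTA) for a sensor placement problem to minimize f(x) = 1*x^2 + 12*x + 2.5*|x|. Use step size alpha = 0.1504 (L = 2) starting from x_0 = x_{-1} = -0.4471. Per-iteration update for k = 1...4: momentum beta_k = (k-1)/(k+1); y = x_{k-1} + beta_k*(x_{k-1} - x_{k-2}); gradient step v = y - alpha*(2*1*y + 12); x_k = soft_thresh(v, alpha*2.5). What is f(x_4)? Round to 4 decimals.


FISTA on f(x) = 1*x^2 + 12*x + 2.5*|x|
L = 2, alpha = 0.1504
Iteration 1: beta = 0.0, y = -0.4471 + 0.0*(-0.4471 + 0.4471) = -0.4471
  grad(y) = 11.1058, v = y - alpha*grad = -2.1174
  prox(v) = soft_thresh(-2.1174, 0.376) = -1.7414
Iteration 2: beta = 0.3333, y = -1.7414 + 0.3333*(-1.7414 + 0.4471) = -2.1728
  grad(y) = 7.6543, v = y - alpha*grad = -3.3241
  prox(v) = soft_thresh(-3.3241, 0.376) = -2.9481
Iteration 3: beta = 0.5, y = -2.9481 + 0.5*(-2.9481 + 1.7414) = -3.5514
  grad(y) = 4.8972, v = y - alpha*grad = -4.2879
  prox(v) = soft_thresh(-4.2879, 0.376) = -3.9119
Iteration 4: beta = 0.6, y = -3.9119 + 0.6*(-3.9119 + 2.9481) = -4.4902
  grad(y) = 3.0195, v = y - alpha*grad = -4.9444
  prox(v) = soft_thresh(-4.9444, 0.376) = -4.5684
f(x_4) = 1*(-4.5684)^2 + 12*(-4.5684) + 2.5*|-4.5684| = -22.5295


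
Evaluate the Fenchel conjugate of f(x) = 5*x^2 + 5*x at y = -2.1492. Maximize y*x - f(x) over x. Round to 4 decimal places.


f*(y) = sup_x {y*x - a*x^2 - b*x} = sup_x {(y-b)*x - a*x^2}
FOC: (y - b) - 2a*x = 0 => x* = (y - b)/(2a)
x* = (-2.1492 - 5)/(2*5) = -0.7149
f*(-2.1492) = (y-b)^2/(4a) = (-2.1492 - 5)^2/(4*5)
= 51.1111/20 = 2.5556


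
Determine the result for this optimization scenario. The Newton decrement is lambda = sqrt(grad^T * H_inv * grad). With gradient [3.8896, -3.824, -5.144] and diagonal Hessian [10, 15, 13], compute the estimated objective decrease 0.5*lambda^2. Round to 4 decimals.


Step 1: H is diagonal, so H^(-1) * g = [0.389, -0.2549, -0.3957].
Step 2: g^T H^(-1) g = sum_i g_i^2 / H_ii
  = (3.8896)^2/10 + (-3.824)^2/15 + (-5.144)^2/13
  = 1.5129 + 0.9749 + 2.0354 = 4.5232
Step 3: Objective decrease = 0.5 * g^T H^(-1) g = 2.2616


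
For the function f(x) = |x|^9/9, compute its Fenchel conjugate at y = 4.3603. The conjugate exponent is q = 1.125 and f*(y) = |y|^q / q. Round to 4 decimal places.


The conjugate exponent q satisfies 1/p + 1/q = 1.
p = 9, so q = 9/(9 - 1) = 1.125
|y|^q = 4.3603^1.125 = 5.2415
f*(4.3603) = 5.2415 / 1.125 = 4.6591


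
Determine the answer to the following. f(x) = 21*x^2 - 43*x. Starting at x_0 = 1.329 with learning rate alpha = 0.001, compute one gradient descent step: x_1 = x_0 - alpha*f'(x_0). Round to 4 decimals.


We compute the gradient at x_0 and apply the update.
f'(x) = 42*x - 43
f'(1.329) = 42*1.329 - 43 = 12.818
x_1 = 1.329 - 0.001*12.818 = 1.3162


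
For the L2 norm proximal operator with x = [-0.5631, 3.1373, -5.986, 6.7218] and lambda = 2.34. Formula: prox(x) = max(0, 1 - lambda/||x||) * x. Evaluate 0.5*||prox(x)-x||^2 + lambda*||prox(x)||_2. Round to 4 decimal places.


Step 1: Compute ||x||.
||x|| = 9.5485
Step 2: Compute scaling factor.
scale = max(0, 1 - 2.34/9.5485) = 0.7549
Step 3: prox(x) = [-0.4251, 2.3685, -4.519, 5.0745]
||prox(x)|| = 7.2085
Step 4: Proximal objective.
0.5*||prox-x||^2 = 2.7378
lambda*||prox|| = 16.8679
Total = 19.6058


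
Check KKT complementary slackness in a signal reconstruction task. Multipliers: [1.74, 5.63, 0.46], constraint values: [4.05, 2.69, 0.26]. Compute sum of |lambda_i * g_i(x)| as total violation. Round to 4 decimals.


KKT complementary slackness check:
lambda_1 * g_1 = 1.74 * 4.05 = 7.047
lambda_2 * g_2 = 5.63 * 2.69 = 15.1447
lambda_3 * g_3 = 0.46 * 0.26 = 0.1196
Total violation = 7.047 + 15.1447 + 0.1196 = 22.3113


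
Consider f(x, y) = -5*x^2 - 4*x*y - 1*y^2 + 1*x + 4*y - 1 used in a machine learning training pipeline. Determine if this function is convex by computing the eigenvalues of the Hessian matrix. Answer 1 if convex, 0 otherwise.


The Hessian of f(x,y) = -5*x^2 - 4*x*y - 1*y^2 + 1*x + 4*y - 1 is:
H = [[-10, -4], [-4, -2]]
Trace = -10 - 2 = -12
Determinant = -10*-2 - (-4)^2 = 4
Discriminant = (-12)^2 - 4*4 = 128.0
Eigenvalues: lambda_1 = -11.6569, lambda_2 = -0.3431
The function is not convex.

0


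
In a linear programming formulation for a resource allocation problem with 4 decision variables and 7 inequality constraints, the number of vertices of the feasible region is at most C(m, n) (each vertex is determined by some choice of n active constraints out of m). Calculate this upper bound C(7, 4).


Each vertex corresponds to some choice of n active constraints out of m, so the number of vertices is at most C(m, n) = m! / (n!(m-n)!).
m = 7, n = 4
Numerator: 7 * 6 * 5 * 4
Denominator: 4! = 24
C(7, 4) = 35


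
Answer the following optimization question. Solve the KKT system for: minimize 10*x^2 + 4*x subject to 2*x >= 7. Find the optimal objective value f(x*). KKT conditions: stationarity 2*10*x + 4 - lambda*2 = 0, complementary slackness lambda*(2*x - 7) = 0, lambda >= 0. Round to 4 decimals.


Step 1: Try lambda = 0 (constraint inactive).
x_unc = -4/(2*10) = -0.2
Check: 2*-0.2 = -0.4 < 7 -- violated!
Step 2: Constraint must be active: 2*x = 7
x* = 7/2 = 3.5
lambda = (2*10*3.5 + 4)/2 = 37.0
Step 3: Compute optimal value.
f(x*) = 10*3.5^2 + 4*3.5 = 136.5


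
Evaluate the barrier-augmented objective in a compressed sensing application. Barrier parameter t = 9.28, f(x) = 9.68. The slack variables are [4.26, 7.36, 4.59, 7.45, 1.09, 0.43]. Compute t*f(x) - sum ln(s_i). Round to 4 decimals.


Step 1: Compute log-barrier.
ln values: [1.4493, 1.9961, 1.5239, 2.0082, 0.0862, -0.844]
phi = -(1.4493 + 1.9961 + 1.5239 + 2.0082 + 0.0862 - 0.844) = -6.2196
Step 2: Compute augmented objective.
t*f(x) = 9.28*9.68 = 89.8304
Total = 89.8304 - 6.2196 = 83.6108


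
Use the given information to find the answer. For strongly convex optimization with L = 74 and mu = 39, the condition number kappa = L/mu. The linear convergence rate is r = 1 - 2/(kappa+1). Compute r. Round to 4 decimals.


Step 1: Compute the condition number.
kappa = L/mu = 74/39 = 1.8974
Step 2: Compute the convergence rate.
r = 1 - 2/(kappa + 1) = 1 - 2*mu/(L + mu) = (L - mu)/(L + mu) = 35/113 = 0.3097


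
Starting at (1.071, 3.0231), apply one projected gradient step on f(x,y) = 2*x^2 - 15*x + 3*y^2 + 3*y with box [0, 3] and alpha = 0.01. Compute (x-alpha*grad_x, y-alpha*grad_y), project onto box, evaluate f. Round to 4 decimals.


Step 1: Compute gradient at (1.071, 3.0231).
grad_x = 2*2*1.071 - 15 = -10.716
grad_y = 2*3*3.0231 + 3 = 21.1386
Step 2: Gradient step.
x_raw = 1.071 - 0.01*-10.716 = 1.1782
y_raw = 3.0231 - 0.01*21.1386 = 2.8117
Step 3: Project onto [0, 3].
x_proj = clip(1.1782) = 1.1782
y_proj = clip(2.8117) = 2.8117
Step 4: Evaluate f.
f(1.1782, 2.8117) = 17.2561


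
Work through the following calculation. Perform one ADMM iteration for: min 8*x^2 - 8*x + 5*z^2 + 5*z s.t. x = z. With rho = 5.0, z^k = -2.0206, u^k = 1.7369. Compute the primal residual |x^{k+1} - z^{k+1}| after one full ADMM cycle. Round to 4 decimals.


ADMM iteration with rho = 5.0, z^k = -2.0206, u^k = 1.7369
Step 1: x-update.
Minimize 8*x^2 - 8*x + (5.0/2)*(x + 2.0206 + 1.7369)^2
FOC: (2*8 + 5.0)*x = 8 + 5.0*(-2.0206 - 1.7369)
x^{k+1} = -0.5137
Step 2: z-update.
Minimize 5*z^2 + 5*z + (5.0/2)*(-0.5137 - z + 1.7369)^2
FOC: (2*5 + 5.0)*z = -5 + 5.0*(-0.5137 + 1.7369)
z^{k+1} = 0.0744
Step 3: u-update.
u^{k+1} = 1.7369 - 0.5137 - 0.0744 = 1.1488
Step 4: Primal residual = |-0.5137 - 0.0744| = 0.5881


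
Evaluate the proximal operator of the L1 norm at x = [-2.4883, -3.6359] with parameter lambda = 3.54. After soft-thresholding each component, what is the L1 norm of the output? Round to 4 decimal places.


Soft-thresholding with lambda = 3.54:
prox(-2.4883) = sign(-2.4883)*max(|-2.4883| - 3.54, 0) = 0.0
prox(-3.6359) = sign(-3.6359)*max(|-3.6359| - 3.54, 0) = -0.0959
prox(x) = [0.0, -0.0959]
||prox(x)||_1 = 0.0 + 0.0959 = 0.0959


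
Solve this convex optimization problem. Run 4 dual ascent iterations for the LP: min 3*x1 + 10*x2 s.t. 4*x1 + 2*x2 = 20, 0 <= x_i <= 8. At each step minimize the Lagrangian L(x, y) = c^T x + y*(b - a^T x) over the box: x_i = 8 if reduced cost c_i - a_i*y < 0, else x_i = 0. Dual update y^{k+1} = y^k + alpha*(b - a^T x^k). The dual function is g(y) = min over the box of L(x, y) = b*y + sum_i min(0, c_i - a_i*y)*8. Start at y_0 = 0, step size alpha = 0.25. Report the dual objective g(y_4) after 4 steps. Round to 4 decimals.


Dual ascent for LP: min 3*x1 + 10*x2, 4*x1 + 2*x2 = 20, 0 <= x_i <= 8
Step 1: y^k = 0.0, reduced costs: (3.0, 10.0)
  x^k = (0.0, 0.0), subgradient = b - a^T x = 20.0
  y^{k+1} = 0.0 + 0.25*20.0 = 5.0
Step 2: y^k = 5.0, reduced costs: (-17.0, 0.0)
  x^k = (8.0, 0.0), subgradient = b - a^T x = -12.0
  y^{k+1} = 5.0 + 0.25*-12.0 = 2.0
Step 3: y^k = 2.0, reduced costs: (-5.0, 6.0)
  x^k = (8.0, 0.0), subgradient = b - a^T x = -12.0
  y^{k+1} = 2.0 + 0.25*-12.0 = -1.0
Step 4: y^k = -1.0, reduced costs: (7.0, 12.0)
  x^k = (0.0, 0.0), subgradient = b - a^T x = 20.0
  y^{k+1} = -1.0 + 0.25*20.0 = 4.0
Dual objective at y_4 = 4.0: reduced costs (-13.0, 2.0), box minimizer x = (8.0, 0.0)
g(y_4) = b*y + (c1 - a1*y)*x1 + (c2 - a2*y)*x2 = 20*4.0 + (-13.0)*8.0 + 2.0*0.0 = 80.0 - 104.0 + 0.0 = -24.0


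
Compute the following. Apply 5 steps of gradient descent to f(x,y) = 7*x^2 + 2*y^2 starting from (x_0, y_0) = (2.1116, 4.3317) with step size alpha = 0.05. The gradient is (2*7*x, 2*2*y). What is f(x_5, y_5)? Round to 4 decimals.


Gradient descent on f(x,y) = 7*x^2 + 2*y^2.
Starting point: (2.1116, 4.3317), alpha = 0.05
Step 1: grad_x = 2*7*2.1116 = 29.5624, grad_y = 2*2*4.3317 = 17.3268
  x_1 = 2.1116 - 0.05*29.5624 = 0.6335
  y_1 = 4.3317 - 0.05*17.3268 = 3.4654
Step 2: grad_x = 2*7*0.6335 = 8.8687, grad_y = 2*2*3.4654 = 13.8614
  x_2 = 0.6335 - 0.05*8.8687 = 0.19
  y_2 = 3.4654 - 0.05*13.8614 = 2.7723
Step 3: grad_x = 2*7*0.19 = 2.6606, grad_y = 2*2*2.7723 = 11.0892
  x_3 = 0.19 - 0.05*2.6606 = 0.057
  y_3 = 2.7723 - 0.05*11.0892 = 2.2178
Step 4: grad_x = 2*7*0.057 = 0.7982, grad_y = 2*2*2.2178 = 8.8713
  x_4 = 0.057 - 0.05*0.7982 = 0.0171
  y_4 = 2.2178 - 0.05*8.8713 = 1.7743
Step 5: grad_x = 2*7*0.0171 = 0.2395, grad_y = 2*2*1.7743 = 7.0971
  x_5 = 0.0171 - 0.05*0.2395 = 0.0051
  y_5 = 1.7743 - 0.05*7.0971 = 1.4194
f(0.0051, 1.4194) = 7*0.0051^2 + 2*1.4194^2 = 4.0296


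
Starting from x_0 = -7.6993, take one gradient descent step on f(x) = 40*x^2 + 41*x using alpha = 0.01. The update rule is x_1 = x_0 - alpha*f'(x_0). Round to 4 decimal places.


We compute the gradient at x_0 and apply the update.
f'(x) = 80*x + 41
f'(-7.6993) = 80*-7.6993 + 41 = -574.944
x_1 = -7.6993 - 0.01*-574.944 = -1.9499


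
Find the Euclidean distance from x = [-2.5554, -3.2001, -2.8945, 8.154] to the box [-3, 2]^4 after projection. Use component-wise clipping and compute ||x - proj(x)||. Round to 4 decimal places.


Project each component onto [-3, 2].
clip(-2.5554) = -2.5554, clip(-3.2001) = -3.0, clip(-2.8945) = -2.8945, clip(8.154) = 2.0
Projection = [-2.5554, -3.0, -2.8945, 2.0]
Squared diffs: [0.0, 0.04, 0.0, 37.8717]
Distance = sqrt(37.9117) = 6.1573


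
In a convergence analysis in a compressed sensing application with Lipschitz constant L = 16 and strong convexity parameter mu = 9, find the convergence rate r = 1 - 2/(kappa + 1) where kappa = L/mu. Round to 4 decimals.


Step 1: Compute the condition number.
kappa = L/mu = 16/9 = 1.7778
Step 2: Compute the convergence rate.
r = 1 - 2/(kappa + 1) = 1 - 2*mu/(L + mu) = (L - mu)/(L + mu) = 7/25 = 0.28


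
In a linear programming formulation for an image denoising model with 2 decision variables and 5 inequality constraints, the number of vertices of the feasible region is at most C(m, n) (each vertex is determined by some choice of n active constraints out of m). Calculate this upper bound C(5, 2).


Each vertex corresponds to some choice of n active constraints out of m, so the number of vertices is at most C(m, n) = m! / (n!(m-n)!).
m = 5, n = 2
Numerator: 5 * 4
Denominator: 2! = 2
C(5, 2) = 10


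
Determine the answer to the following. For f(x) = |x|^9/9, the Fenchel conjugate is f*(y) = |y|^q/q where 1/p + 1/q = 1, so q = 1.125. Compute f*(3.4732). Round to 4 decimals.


The conjugate exponent q satisfies 1/p + 1/q = 1.
p = 9, so q = 9/(9 - 1) = 1.125
|y|^q = 3.4732^1.125 = 4.0581
f*(3.4732) = 4.0581 / 1.125 = 3.6072


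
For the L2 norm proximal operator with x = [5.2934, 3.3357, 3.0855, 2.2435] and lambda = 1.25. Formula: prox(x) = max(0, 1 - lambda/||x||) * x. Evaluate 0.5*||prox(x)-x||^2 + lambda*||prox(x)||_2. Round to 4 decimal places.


Step 1: Compute ||x||.
||x|| = 7.3281
Step 2: Compute scaling factor.
scale = max(0, 1 - 1.25/7.3281) = 0.8294
Step 3: prox(x) = [4.3905, 2.7667, 2.5592, 1.8608]
||prox(x)|| = 6.0781
Step 4: Proximal objective.
0.5*||prox-x||^2 = 0.7813
lambda*||prox|| = 7.5976
Total = 8.3788


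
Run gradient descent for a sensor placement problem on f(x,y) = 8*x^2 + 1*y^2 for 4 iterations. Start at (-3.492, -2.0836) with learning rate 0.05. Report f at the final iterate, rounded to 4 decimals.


Gradient descent on f(x,y) = 8*x^2 + 1*y^2.
Starting point: (-3.492, -2.0836), alpha = 0.05
Step 1: grad_x = 2*8*-3.492 = -55.872, grad_y = 2*1*-2.0836 = -4.1672
  x_1 = -3.492 - 0.05*-55.872 = -0.6984
  y_1 = -2.0836 - 0.05*-4.1672 = -1.8752
Step 2: grad_x = 2*8*-0.6984 = -11.1744, grad_y = 2*1*-1.8752 = -3.7505
  x_2 = -0.6984 - 0.05*-11.1744 = -0.1397
  y_2 = -1.8752 - 0.05*-3.7505 = -1.6877
Step 3: grad_x = 2*8*-0.1397 = -2.2349, grad_y = 2*1*-1.6877 = -3.3754
  x_3 = -0.1397 - 0.05*-2.2349 = -0.0279
  y_3 = -1.6877 - 0.05*-3.3754 = -1.5189
Step 4: grad_x = 2*8*-0.0279 = -0.447, grad_y = 2*1*-1.5189 = -3.0379
  x_4 = -0.0279 - 0.05*-0.447 = -0.0056
  y_4 = -1.5189 - 0.05*-3.0379 = -1.367
f(-0.0056, -1.367) = 8*(-0.0056)^2 + 1*(-1.367)^2 = 1.8691


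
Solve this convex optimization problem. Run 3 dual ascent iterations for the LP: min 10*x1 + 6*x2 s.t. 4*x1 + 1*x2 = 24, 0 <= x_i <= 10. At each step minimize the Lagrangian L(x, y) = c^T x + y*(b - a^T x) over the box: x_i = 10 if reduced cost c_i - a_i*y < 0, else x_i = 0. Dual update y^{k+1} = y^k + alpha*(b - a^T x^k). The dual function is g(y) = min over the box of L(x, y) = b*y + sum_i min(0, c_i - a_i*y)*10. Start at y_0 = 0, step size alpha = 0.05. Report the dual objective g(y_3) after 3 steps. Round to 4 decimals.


Dual ascent for LP: min 10*x1 + 6*x2, 4*x1 + 1*x2 = 24, 0 <= x_i <= 10
Step 1: y^k = 0.0, reduced costs: (10.0, 6.0)
  x^k = (0.0, 0.0), subgradient = b - a^T x = 24.0
  y^{k+1} = 0.0 + 0.05*24.0 = 1.2
Step 2: y^k = 1.2, reduced costs: (5.2, 4.8)
  x^k = (0.0, 0.0), subgradient = b - a^T x = 24.0
  y^{k+1} = 1.2 + 0.05*24.0 = 2.4
Step 3: y^k = 2.4, reduced costs: (0.4, 3.6)
  x^k = (0.0, 0.0), subgradient = b - a^T x = 24.0
  y^{k+1} = 2.4 + 0.05*24.0 = 3.6
Dual objective at y_3 = 3.6: reduced costs (-4.4, 2.4), box minimizer x = (10.0, 0.0)
g(y_3) = b*y + (c1 - a1*y)*x1 + (c2 - a2*y)*x2 = 24*3.6 + (-4.4)*10.0 + 2.4*0.0 = 86.4 - 44.0 + 0.0 = 42.4


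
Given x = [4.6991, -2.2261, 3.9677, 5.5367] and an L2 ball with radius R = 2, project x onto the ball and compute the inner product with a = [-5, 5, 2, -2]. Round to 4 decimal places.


Step 1: Compute ||x|| (intermediates to 6 decimals).
||x|| = sqrt(4.6991^2 + (-2.2261)^2 + 3.9677^2 + 5.5367^2) = 8.569408
Step 2: Project.
Since ||x|| > R, scale = R/||x|| = 2/8.569408 = 0.233388, proj(x) = scale * x
proj(x) = [1.096714, -0.519545, 0.926014, 1.292199]
Step 3: Dot product.
a^T * proj(x) = -5*1.096714 + 5*(-0.519545) + 2*0.926014 - 2*1.292199 = -8.8137


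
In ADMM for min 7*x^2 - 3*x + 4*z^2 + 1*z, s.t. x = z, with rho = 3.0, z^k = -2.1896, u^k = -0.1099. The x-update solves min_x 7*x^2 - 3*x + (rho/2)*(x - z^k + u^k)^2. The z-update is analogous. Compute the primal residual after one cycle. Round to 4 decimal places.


ADMM iteration with rho = 3.0, z^k = -2.1896, u^k = -0.1099
Step 1: x-update.
Minimize 7*x^2 - 3*x + (3.0/2)*(x + 2.1896 - 0.1099)^2
FOC: (2*7 + 3.0)*x = 3 + 3.0*(-2.1896 + 0.1099)
x^{k+1} = -0.1905
Step 2: z-update.
Minimize 4*z^2 + 1*z + (3.0/2)*(-0.1905 - z - 0.1099)^2
FOC: (2*4 + 3.0)*z = -1 + 3.0*(-0.1905 - 0.1099)
z^{k+1} = -0.1728
Step 3: u-update.
u^{k+1} = -0.1099 - 0.1905 + 0.1728 = -0.1276
Step 4: Primal residual = |-0.1905 + 0.1728| = 0.0177


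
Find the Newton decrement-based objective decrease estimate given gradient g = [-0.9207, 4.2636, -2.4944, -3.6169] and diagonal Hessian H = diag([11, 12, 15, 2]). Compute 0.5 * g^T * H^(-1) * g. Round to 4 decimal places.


Step 1: H is diagonal, so H^(-1) * g = [-0.0837, 0.3553, -0.1663, -1.8085].
Step 2: g^T H^(-1) g = sum_i g_i^2 / H_ii
  = (-0.9207)^2/11 + (4.2636)^2/12 + (-2.4944)^2/15 + (-3.6169)^2/2
  = 0.0771 + 1.5149 + 0.4148 + 6.541 = 8.5477
Step 3: Objective decrease = 0.5 * g^T H^(-1) g = 4.2739


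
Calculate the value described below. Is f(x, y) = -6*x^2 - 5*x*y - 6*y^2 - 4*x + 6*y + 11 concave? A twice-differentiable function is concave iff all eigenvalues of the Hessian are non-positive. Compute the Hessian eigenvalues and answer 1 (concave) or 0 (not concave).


The Hessian of f(x,y) = -6*x^2 - 5*x*y - 6*y^2 - 4*x + 6*y + 11 is:
H = [[-12, -5], [-5, -12]]
Trace = -12 - 12 = -24
Determinant = -12*-12 - (-5)^2 = 119
Discriminant = (-24)^2 - 4*119 = 100.0
Eigenvalues: lambda_1 = -17.0, lambda_2 = -7.0
The function is concave.

1


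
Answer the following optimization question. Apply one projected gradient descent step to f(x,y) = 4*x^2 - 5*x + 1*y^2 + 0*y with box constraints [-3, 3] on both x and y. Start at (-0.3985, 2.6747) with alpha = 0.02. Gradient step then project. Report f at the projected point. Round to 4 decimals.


Step 1: Compute gradient at (-0.3985, 2.6747).
grad_x = 2*4*-0.3985 - 5 = -8.188
grad_y = 2*1*2.6747 + 0 = 5.3494
Step 2: Gradient step.
x_raw = -0.3985 - 0.02*-8.188 = -0.2347
y_raw = 2.6747 - 0.02*5.3494 = 2.5677
Step 3: Project onto [-3, 3].
x_proj = clip(-0.2347) = -0.2347
y_proj = clip(2.5677) = 2.5677
Step 4: Evaluate f.
f(-0.2347, 2.5677) = 7.9873


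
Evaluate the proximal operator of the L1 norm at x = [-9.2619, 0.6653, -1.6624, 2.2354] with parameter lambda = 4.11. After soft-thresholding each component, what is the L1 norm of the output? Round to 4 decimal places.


Soft-thresholding with lambda = 4.11:
prox(-9.2619) = sign(-9.2619)*max(|-9.2619| - 4.11, 0) = -5.1519
prox(0.6653) = sign(0.6653)*max(|0.6653| - 4.11, 0) = 0.0
prox(-1.6624) = sign(-1.6624)*max(|-1.6624| - 4.11, 0) = 0.0
prox(2.2354) = sign(2.2354)*max(|2.2354| - 4.11, 0) = 0.0
prox(x) = [-5.1519, 0.0, 0.0, 0.0]
||prox(x)||_1 = 5.1519 + 0.0 + 0.0 + 0.0 = 5.1519


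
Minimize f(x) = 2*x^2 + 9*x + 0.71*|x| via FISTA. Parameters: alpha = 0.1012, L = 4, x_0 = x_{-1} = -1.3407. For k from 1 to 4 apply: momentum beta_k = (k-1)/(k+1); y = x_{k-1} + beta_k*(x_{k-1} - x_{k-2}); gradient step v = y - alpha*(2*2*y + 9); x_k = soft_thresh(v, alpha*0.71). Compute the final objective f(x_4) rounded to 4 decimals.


FISTA on f(x) = 2*x^2 + 9*x + 0.71*|x|
L = 4, alpha = 0.1012
Iteration 1: beta = 0.0, y = -1.3407 + 0.0*(-1.3407 + 1.3407) = -1.3407
  grad(y) = 3.6372, v = y - alpha*grad = -1.7088
  prox(v) = soft_thresh(-1.7088, 0.0719) = -1.6369
Iteration 2: beta = 0.3333, y = -1.6369 + 0.3333*(-1.6369 + 1.3407) = -1.7357
  grad(y) = 2.0573, v = y - alpha*grad = -1.9439
  prox(v) = soft_thresh(-1.9439, 0.0719) = -1.872
Iteration 3: beta = 0.5, y = -1.872 + 0.5*(-1.872 + 1.6369) = -1.9896
  grad(y) = 1.0417, v = y - alpha*grad = -2.095
  prox(v) = soft_thresh(-2.095, 0.0719) = -2.0231
Iteration 4: beta = 0.6, y = -2.0231 + 0.6*(-2.0231 + 1.872) = -2.1138
  grad(y) = 0.5448, v = y - alpha*grad = -2.1689
  prox(v) = soft_thresh(-2.1689, 0.0719) = -2.0971
f(x_4) = 2*(-2.0971)^2 + 9*(-2.0971) + 0.71*|-2.0971| = -8.5893


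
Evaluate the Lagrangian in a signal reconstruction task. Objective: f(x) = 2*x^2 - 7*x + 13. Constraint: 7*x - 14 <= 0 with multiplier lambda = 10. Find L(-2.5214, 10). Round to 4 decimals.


Step 1: Evaluate f(x).
f(-2.5214) = 2*(-2.5214)^2 - 7*(-2.5214) + 13 = 43.3647
Step 2: Evaluate g(x).
g(-2.5214) = 7*-2.5214 - 14 = -31.6498
Step 3: Compute Lagrangian.
L = 43.3647 + 10*-31.6498 = -273.1333


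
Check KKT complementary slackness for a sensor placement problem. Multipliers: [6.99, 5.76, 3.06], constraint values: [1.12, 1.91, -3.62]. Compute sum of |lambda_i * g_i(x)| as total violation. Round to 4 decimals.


KKT complementary slackness check:
lambda_1 * g_1 = 6.99 * 1.12 = 7.8288
lambda_2 * g_2 = 5.76 * 1.91 = 11.0016
lambda_3 * g_3 = 3.06 * -3.62 = -11.0772
Total violation = 7.8288 + 11.0016 + 11.0772 = 29.9076


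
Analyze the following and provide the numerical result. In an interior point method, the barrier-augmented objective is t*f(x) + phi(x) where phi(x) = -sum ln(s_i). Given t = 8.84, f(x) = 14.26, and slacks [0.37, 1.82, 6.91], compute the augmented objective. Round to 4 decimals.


Step 1: Compute log-barrier.
ln values: [-0.9943, 0.5988, 1.933]
phi = -(-0.9943 + 0.5988 + 1.933) = -1.5376
Step 2: Compute augmented objective.
t*f(x) = 8.84*14.26 = 126.0584
Total = 126.0584 - 1.5376 = 124.5208


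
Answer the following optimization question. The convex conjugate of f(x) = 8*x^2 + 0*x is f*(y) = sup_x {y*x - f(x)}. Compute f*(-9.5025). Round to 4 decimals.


f*(y) = sup_x {y*x - a*x^2 - b*x} = sup_x {(y-b)*x - a*x^2}
FOC: (y - b) - 2a*x = 0 => x* = (y - b)/(2a)
x* = (-9.5025 - 0)/(2*8) = -0.5939
f*(-9.5025) = (y-b)^2/(4a) = (-9.5025 - 0)^2/(4*8)
= 90.2975/32 = 2.8218


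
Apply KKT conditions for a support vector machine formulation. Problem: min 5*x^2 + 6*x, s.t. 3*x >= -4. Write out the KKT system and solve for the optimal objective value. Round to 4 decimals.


Step 1: Try lambda = 0 (constraint inactive).
Stationarity: 2*5*x + 6 = 0
x* = -6/(2*5) = -0.6
Check constraint: 3*-0.6 = -1.8 >= -4 -- satisfied.
Step 2: Compute optimal value.
f(x*) = 5*(-0.6)^2 + 6*(-0.6) = -1.8


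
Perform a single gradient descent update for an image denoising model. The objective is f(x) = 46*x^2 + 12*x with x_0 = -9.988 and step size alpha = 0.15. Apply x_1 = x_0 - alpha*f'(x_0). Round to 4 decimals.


We compute the gradient at x_0 and apply the update.
f'(x) = 92*x + 12
f'(-9.988) = 92*-9.988 + 12 = -906.896
x_1 = -9.988 - 0.15*-906.896 = 126.0464


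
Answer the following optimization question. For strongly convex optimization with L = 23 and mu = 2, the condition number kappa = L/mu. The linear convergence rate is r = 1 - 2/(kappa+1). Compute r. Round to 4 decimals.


Step 1: Compute the condition number.
kappa = L/mu = 23/2 = 11.5
Step 2: Compute the convergence rate.
r = 1 - 2/(kappa + 1) = 1 - 2*mu/(L + mu) = (L - mu)/(L + mu) = 21/25 = 0.84


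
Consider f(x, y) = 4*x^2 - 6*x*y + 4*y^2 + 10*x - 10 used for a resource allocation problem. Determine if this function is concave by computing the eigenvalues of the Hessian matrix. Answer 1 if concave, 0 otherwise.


The Hessian of f(x,y) = 4*x^2 - 6*x*y + 4*y^2 + 10*x - 10 is:
H = [[8, -6], [-6, 8]]
Trace = 8 + 8 = 16
Determinant = 8*8 - (-6)^2 = 28
Discriminant = (16)^2 - 4*28 = 144.0
Eigenvalues: lambda_1 = 2.0, lambda_2 = 14.0
The function is not concave.

0


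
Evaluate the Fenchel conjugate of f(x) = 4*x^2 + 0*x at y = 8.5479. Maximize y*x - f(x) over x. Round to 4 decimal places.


f*(y) = sup_x {y*x - a*x^2 - b*x} = sup_x {(y-b)*x - a*x^2}
FOC: (y - b) - 2a*x = 0 => x* = (y - b)/(2a)
x* = (8.5479 - 0)/(2*4) = 1.0685
f*(8.5479) = (y-b)^2/(4a) = (8.5479 - 0)^2/(4*4)
= 73.0666/16 = 4.5667


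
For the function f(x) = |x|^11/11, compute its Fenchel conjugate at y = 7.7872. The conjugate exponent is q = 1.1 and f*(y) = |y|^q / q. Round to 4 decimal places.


The conjugate exponent q satisfies 1/p + 1/q = 1.
p = 11, so q = 11/(11 - 1) = 1.1
|y|^q = 7.7872^1.1 = 9.5614
f*(7.7872) = 9.5614 / 1.1 = 8.6921


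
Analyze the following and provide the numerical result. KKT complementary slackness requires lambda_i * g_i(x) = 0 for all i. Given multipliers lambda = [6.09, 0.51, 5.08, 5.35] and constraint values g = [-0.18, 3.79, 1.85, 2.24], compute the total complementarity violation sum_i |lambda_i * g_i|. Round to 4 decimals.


KKT complementary slackness check:
lambda_1 * g_1 = 6.09 * -0.18 = -1.0962
lambda_2 * g_2 = 0.51 * 3.79 = 1.9329
lambda_3 * g_3 = 5.08 * 1.85 = 9.398
lambda_4 * g_4 = 5.35 * 2.24 = 11.984
Total violation = 1.0962 + 1.9329 + 9.398 + 11.984 = 24.4111


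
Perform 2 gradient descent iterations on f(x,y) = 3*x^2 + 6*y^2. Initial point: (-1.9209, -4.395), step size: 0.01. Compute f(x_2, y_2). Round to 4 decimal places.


Gradient descent on f(x,y) = 3*x^2 + 6*y^2.
Starting point: (-1.9209, -4.395), alpha = 0.01
Step 1: grad_x = 2*3*-1.9209 = -11.5254, grad_y = 2*6*-4.395 = -52.74
  x_1 = -1.9209 - 0.01*-11.5254 = -1.8056
  y_1 = -4.395 - 0.01*-52.74 = -3.8676
Step 2: grad_x = 2*3*-1.8056 = -10.8339, grad_y = 2*6*-3.8676 = -46.4112
  x_2 = -1.8056 - 0.01*-10.8339 = -1.6973
  y_2 = -3.8676 - 0.01*-46.4112 = -3.4035
f(-1.6973, -3.4035) = 3*(-1.6973)^2 + 6*(-3.4035)^2 = 78.1449
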